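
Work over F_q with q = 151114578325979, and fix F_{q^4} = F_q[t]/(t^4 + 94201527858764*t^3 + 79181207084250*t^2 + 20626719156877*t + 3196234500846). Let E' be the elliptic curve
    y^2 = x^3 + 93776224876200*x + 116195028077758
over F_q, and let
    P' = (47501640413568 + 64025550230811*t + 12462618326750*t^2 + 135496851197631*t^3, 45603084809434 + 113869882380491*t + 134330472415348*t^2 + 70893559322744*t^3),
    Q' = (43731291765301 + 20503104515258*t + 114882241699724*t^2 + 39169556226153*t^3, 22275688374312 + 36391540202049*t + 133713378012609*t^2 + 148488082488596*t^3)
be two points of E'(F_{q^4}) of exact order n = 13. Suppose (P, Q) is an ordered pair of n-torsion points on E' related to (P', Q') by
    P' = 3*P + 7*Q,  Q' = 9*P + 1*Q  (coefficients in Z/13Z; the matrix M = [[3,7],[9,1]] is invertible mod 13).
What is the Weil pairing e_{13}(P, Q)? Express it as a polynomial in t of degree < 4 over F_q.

e_{13} is bilinear + alternating on E[13], so e_{13}(3*P + 7*Q, 9*P + 1*Q) = e_{13}(P,Q)^(3*1-7*9).
So e_{13}(P,Q) = e_{13}(P',Q')^{8}, since 5*8 = 1 mod 13.
n = 13 = (1101)_2 (4 bits, wt 3); accumulate f_{13,P'}(Q'+S)/f_{13,P'}(S) along the 3-step ladder.
f_P(D_Q)/f_Q(D_P) = 9879514714740 + 92584031806545*t + 130033498104283*t^2 + 25057872305401*t^3.
Hence e(P,Q) = 3494356818837 + 86375904912615*t + 76453611645900*t^2 + 111132334350024*t^3 in F_{151114578325979^4}^*.

3494356818837 + 86375904912615*t + 76453611645900*t^2 + 111132334350024*t^3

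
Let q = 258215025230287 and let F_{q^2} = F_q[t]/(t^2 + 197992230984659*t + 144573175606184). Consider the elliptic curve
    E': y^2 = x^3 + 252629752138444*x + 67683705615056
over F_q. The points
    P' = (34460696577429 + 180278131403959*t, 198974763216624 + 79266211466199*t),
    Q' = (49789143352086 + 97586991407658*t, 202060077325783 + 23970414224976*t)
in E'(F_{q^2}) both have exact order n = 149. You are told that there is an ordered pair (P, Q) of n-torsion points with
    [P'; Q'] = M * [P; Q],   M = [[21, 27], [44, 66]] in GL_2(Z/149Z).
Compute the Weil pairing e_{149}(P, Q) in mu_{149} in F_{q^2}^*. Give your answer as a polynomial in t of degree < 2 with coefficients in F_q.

3826246942117 + 194402666219506*t

e_{149} is bilinear + alternating on E[149], so e_{149}(21*P + 27*Q, 44*P + 66*Q) = e_{149}(P,Q)^(21*66-27*44).
det(M) mod 149 = 49; its inverse in (Z/149)^* is 73 (check: 49*73 mod 149 = 1).
8-bit Miller (10010101) on E'/F_{258215025230287} with a'=252629752138444, b'=67683705615056: accumulate tangent/chord ratios at Q'+S and P'+S'.
So e_{149}(P',Q') = 254979724514519 + 16636776351622*t.
e_{149}(P,Q) = (254979724514519 + 16636776351622*t)^{73} = 3826246942117 + 194402666219506*t.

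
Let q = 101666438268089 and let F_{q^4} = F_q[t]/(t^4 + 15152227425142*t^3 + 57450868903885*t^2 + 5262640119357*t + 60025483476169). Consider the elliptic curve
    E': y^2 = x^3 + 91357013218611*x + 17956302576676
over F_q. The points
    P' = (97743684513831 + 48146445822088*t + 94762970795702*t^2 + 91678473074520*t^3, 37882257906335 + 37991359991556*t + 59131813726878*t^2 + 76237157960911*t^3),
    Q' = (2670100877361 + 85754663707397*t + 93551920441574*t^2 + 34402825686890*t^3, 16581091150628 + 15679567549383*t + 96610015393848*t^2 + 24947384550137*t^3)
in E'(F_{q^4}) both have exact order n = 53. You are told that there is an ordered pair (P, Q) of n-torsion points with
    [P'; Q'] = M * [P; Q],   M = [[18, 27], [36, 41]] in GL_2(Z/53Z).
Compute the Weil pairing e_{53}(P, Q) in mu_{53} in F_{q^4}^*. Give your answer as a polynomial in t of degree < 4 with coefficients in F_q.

40069748735354 + 36644510998532*t + 82057736579506*t^2 + 7783485476619*t^3

e_{53}(aP+bQ,cP+dQ) = e_{53}(P,Q)^(ad-bc); with (a,b,c,d)=(18,27,36,41) this gives the det-53 law.
18*41 - 27*36 = -234; reduced mod 53: det = 31, inverse 12.
Miller loop for e_{53} over F_{101666438268089^4}: bits of 53 = 110101; 5 double steps + 3 add steps, l/v at each.
Miller gives e_{53}(P',Q') = 12904714219171 + 82938876016708*t + 65292019001973*t^2 + 5781825298253*t^3 in F_{101666438268089^4}.
Thus e_{53}(P,Q) = 40069748735354 + 36644510998532*t + 82057736579506*t^2 + 7783485476619*t^3.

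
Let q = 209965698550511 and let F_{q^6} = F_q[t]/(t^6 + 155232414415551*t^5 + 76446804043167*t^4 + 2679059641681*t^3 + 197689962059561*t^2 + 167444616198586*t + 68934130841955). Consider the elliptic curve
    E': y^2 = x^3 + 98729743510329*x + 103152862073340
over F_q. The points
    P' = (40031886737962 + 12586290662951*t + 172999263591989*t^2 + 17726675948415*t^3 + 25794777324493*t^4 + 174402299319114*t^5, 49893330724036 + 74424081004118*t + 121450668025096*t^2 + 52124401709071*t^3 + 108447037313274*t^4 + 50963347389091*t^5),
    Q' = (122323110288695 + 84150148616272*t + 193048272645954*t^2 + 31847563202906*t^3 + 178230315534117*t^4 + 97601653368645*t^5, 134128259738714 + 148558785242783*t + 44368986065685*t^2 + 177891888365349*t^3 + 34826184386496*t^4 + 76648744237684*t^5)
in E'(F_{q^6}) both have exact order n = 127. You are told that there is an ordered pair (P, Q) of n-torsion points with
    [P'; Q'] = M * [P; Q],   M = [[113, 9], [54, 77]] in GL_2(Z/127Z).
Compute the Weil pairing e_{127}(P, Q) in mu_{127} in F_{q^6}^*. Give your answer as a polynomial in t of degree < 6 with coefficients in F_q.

70261125053881 + 124118607501154*t + 169813789796740*t^2 + 185058810314790*t^3 + 33775063462167*t^4 + 179546890771899*t^5

Alternating bilinearity on E[127] (values in mu_{127} in F_{209965698550511^6}) gives e(P',Q') = e(P,Q)^det(M).
det(M) mod 127 = 87; its inverse in (Z/127)^* is 73 (check: 87*73 mod 127 = 1).
Double-and-add over 1111111: 7-1 doublings, 7-1 additions; each step l_{T,T}/v_{2T} or l_{T,P'}/v at Q'+S for random S.
So e_{127}(P',Q') = 55141898956576 + 159448079492723*t + 130387273752295*t^2 + 60053365539191*t^3 + 97428837886928*t^4 + 118345054859054*t^5.
Raise to 73: e(P,Q) = 70261125053881 + 124118607501154*t + 169813789796740*t^2 + 185058810314790*t^3 + 33775063462167*t^4 + 179546890771899*t^5 in mu_{127}.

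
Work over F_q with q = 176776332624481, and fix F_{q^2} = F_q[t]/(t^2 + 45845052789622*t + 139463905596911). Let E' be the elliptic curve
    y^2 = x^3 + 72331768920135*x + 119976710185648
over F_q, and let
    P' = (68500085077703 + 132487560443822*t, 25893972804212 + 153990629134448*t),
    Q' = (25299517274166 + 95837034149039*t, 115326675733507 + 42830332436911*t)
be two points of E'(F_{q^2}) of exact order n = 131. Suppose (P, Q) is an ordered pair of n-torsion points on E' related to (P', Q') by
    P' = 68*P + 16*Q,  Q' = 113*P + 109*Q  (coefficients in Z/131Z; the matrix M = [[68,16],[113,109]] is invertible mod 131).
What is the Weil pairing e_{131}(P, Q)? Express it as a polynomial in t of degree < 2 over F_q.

30505841610392 + 14917827514135*t

e_{131}(aP+bQ,cP+dQ) = e_{131}(P,Q)^(ad-bc); with (a,b,c,d)=(68,16,113,109) this gives the det-131 law.
det M = 68*109 - 16*113 = 5604 = 102 (mod 131); 102^{-1} = 9 (mod 131).
Double-and-add over 10000011: 8-1 doublings, 3-1 additions; each step l_{T,T}/v_{2T} or l_{T,P'}/v at Q'+S for random S.
Miller gives e_{131}(P',Q') = 15708646549705 + 168174018590616*t in F_{176776332624481^2}.
e_{131}(P,Q) = (15708646549705 + 168174018590616*t)^{9} = 30505841610392 + 14917827514135*t.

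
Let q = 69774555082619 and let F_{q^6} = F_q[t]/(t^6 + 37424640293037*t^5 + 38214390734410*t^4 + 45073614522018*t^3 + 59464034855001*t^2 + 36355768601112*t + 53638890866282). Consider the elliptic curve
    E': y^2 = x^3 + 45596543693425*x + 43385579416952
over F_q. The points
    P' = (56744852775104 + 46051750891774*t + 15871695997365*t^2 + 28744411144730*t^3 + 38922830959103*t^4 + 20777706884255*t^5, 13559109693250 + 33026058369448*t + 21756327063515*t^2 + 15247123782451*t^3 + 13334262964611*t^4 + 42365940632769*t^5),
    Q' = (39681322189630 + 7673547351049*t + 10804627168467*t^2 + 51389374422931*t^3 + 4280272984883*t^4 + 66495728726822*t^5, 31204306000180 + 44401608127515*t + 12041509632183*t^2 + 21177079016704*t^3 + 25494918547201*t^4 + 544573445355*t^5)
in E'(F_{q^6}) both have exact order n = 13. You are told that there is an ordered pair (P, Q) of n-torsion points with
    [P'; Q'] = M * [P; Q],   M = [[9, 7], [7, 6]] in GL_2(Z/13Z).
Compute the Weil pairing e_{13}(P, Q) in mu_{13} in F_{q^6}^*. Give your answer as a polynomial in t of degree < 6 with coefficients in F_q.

Alternating bilinearity on E[13] (values in mu_{13} in F_{69774555082619^6}) gives e(P',Q') = e(P,Q)^det(M).
Hence e(P,Q) = e(P',Q')^{8} where 8 = 5^{-1} mod 13.
Double-and-add over 1101: 4-1 doublings, 3-1 additions; each step l_{T,T}/v_{2T} or l_{T,P'}/v at Q'+S for random S.
So e_{13}(P',Q') = 17681258568165 + 22037943202384*t + 17617629344956*t^2 + 65463672565695*t^3 + 24807770913914*t^4 + 46512869150938*t^5.
(17681258568165 + 22037943202384*t + 17617629344956*t^2 + 65463672565695*t^3 + 24807770913914*t^4 + 46512869150938*t^5)^{8} mod (69774555082619,f) = 51332886489008 + 56699505362850*t + 32631975805536*t^2 + 57366580605738*t^3 + 24173117903741*t^4 + 24543676301106*t^5.

51332886489008 + 56699505362850*t + 32631975805536*t^2 + 57366580605738*t^3 + 24173117903741*t^4 + 24543676301106*t^5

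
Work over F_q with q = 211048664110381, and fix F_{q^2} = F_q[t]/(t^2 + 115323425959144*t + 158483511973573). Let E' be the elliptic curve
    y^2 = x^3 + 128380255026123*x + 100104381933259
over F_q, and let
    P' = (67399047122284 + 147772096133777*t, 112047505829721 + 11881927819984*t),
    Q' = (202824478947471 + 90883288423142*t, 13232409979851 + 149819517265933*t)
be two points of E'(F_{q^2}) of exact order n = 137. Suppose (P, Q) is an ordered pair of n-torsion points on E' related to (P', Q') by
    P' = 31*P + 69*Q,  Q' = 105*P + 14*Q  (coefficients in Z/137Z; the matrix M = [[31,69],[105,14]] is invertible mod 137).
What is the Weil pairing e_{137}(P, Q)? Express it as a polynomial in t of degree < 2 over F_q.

19073522836990 + 159083325762614*t

The 137-Weil pairing on E[137] over F_{211048664110381} is alternating-bilinear: e_{137}(P',Q') = e_{137}(P,Q)^det(M).
31*14 - 69*105 = -6811; reduced mod 137: det = 39, inverse 130.
Build f_{137,P'} and f_{137,Q'} via the 8-bit ladder of 137=10001001_2; evaluate at shifted divisors; quotient in F_{211048664110381^2}.
The quotient is 23344477846875 + 166856084307332*t.
Finally e_{137}(P,Q) = 19073522836990 + 159083325762614*t.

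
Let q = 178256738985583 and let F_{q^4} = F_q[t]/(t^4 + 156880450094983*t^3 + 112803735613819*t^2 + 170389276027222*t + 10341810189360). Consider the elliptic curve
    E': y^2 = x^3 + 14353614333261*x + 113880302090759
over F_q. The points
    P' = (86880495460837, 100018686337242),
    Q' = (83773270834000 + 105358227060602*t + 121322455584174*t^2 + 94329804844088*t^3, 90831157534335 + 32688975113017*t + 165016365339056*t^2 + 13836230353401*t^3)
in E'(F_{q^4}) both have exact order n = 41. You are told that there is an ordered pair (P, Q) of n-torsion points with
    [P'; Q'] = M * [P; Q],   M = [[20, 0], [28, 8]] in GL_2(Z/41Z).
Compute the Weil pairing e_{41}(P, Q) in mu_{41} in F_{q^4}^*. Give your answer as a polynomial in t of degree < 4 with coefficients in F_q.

e_{41}(aP+bQ,cP+dQ) = e_{41}(P,Q)^(ad-bc); with (a,b,c,d)=(20,0,28,8) this gives the det-41 law.
det(M) mod 41 = 37; its inverse in (Z/41)^* is 10 (check: 37*10 mod 41 = 1).
Miller loop for e_{41} over F_{178256738985583^4}: bits of 41 = 101001; 5 double steps + 2 add steps, l/v at each.
The quotient is 23490407689052 + 127343106004429*t + 62686199393369*t^2 + 47547630903766*t^3.
Raise to 10: e(P,Q) = 177514584742466 + 72370290052329*t + 124335560961739*t^2 + 70321362609637*t^3 in mu_{41}.

177514584742466 + 72370290052329*t + 124335560961739*t^2 + 70321362609637*t^3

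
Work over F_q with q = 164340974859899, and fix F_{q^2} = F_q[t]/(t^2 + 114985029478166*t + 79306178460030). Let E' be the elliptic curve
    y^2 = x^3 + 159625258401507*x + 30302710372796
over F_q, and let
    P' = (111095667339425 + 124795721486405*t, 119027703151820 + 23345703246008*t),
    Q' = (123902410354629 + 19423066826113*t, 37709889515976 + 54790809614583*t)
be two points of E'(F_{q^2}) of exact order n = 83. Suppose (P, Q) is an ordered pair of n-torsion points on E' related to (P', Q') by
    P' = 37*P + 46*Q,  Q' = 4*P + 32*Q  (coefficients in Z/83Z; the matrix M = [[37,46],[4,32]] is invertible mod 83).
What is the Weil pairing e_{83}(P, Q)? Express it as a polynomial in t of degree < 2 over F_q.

Since e_{83}(P,P)=e_{83}(Q,Q)=1 and e_{83}(Q,P)=e_{83}(P,Q)^{-1}, expanding e_{83}(37*P + 46*Q,4*P + 32*Q) leaves e(P,Q)^det(M).
det(M) mod 83 = 4; its inverse in (Z/83)^* is 21 (check: 4*21 mod 83 = 1).
Miller loop for e_{83} over F_{164340974859899^2}: bits of 83 = 1010011; 6 double steps + 3 add steps, l/v at each.
So e_{83}(P',Q') = 112849248312727 + 49259326379512*t.
Raise to 21: e(P,Q) = 100401623107219 + 104285504645056*t in mu_{83}.

100401623107219 + 104285504645056*t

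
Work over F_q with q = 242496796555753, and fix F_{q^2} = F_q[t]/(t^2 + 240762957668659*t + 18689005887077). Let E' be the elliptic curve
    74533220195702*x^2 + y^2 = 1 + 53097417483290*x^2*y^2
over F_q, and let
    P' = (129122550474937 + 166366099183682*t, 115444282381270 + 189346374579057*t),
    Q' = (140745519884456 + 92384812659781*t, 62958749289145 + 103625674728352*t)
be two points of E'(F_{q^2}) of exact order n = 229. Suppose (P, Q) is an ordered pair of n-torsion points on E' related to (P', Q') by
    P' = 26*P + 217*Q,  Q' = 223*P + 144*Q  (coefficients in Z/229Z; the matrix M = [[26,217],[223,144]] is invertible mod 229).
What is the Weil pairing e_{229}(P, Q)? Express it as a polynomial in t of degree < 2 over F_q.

Alternating bilinearity on E[229] (values in mu_{229} in F_{242496796555753^2}) gives e(P',Q') = e(P,Q)^det(M).
det(M) mod 229 = 8; its inverse in (Z/229)^* is 86 (check: 8*86 mod 229 = 1).
Map (x,y)_Ed via u=(1+y)/(1-y), v=(1+y)/((1-y)x) to Montgomery A=152213054416105,B=196705246581542; then to (a',b')=(155567263501495,0).
n = 229 = (11100101)_2 (8 bits, wt 5); accumulate f_{229,P'}(Q'+S)/f_{229,P'}(S) along the 7-step ladder.
The quotient is 143989850471123 + 1528807016257*t.
Raise to 86: e(P,Q) = 235086029026945 + 47620945312027*t in mu_{229}.

235086029026945 + 47620945312027*t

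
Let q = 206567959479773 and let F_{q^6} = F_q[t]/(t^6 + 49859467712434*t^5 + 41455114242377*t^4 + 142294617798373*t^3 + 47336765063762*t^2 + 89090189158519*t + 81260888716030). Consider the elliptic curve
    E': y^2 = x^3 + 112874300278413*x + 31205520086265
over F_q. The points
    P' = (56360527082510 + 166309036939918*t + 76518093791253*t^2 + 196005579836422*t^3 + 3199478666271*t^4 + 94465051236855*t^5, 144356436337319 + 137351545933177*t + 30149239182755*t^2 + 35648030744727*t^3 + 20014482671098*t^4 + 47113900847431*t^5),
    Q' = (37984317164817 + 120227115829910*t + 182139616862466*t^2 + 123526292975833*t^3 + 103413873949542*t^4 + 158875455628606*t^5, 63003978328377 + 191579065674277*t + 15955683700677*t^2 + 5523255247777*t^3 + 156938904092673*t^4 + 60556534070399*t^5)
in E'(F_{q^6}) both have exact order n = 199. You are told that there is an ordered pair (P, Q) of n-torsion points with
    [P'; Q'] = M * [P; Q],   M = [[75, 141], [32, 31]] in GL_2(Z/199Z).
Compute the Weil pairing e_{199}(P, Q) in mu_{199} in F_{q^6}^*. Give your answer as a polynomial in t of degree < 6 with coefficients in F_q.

Under M = [[75,141],[32,31]] in GL_2(Z/199), e_{199}(P',Q') = e_{199}(P,Q)^(75*31-141*32 mod 199).
Inverting 2 mod 199: 100. Thus e_{199}(P,Q) = e(P',Q')^{100}.
Miller loop for e_{199} over F_{206567959479773^6}: bits of 199 = 11000111; 7 double steps + 4 add steps, l/v at each.
So e_{199}(P',Q') = 31629497758606 + 23569359108344*t + 25860190798746*t^2 + 173272591131292*t^3 + 6118959149633*t^4 + 170631711951061*t^5.
Finally e_{199}(P,Q) = 66792806989780 + 1117959377104*t + 21577284453597*t^2 + 12349383298205*t^3 + 129432977397595*t^4 + 201426002667540*t^5.

66792806989780 + 1117959377104*t + 21577284453597*t^2 + 12349383298205*t^3 + 129432977397595*t^4 + 201426002667540*t^5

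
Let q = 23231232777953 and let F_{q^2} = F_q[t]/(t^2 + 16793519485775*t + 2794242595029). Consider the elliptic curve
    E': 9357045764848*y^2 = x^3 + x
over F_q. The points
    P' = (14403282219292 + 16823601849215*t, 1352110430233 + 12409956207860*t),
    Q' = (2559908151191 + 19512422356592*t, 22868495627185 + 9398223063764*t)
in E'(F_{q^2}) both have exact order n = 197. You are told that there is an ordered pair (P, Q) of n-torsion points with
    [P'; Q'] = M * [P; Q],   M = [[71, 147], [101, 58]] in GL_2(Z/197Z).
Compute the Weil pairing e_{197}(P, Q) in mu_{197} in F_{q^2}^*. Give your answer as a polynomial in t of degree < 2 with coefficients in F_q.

4521640612609 + 9906800666795*t

e_{197} is bilinear + alternating on E[197], so e_{197}(71*P + 147*Q, 101*P + 58*Q) = e_{197}(P,Q)^(71*58-147*101).
det M = 71*58 - 147*101 = -10729 = 106 (mod 197); 106^{-1} = 184 (mod 197).
(x,y)|->(5244166151425x,5244166151425y) sends E' to y^2=x^3+6140101116152*x.
8-bit Miller (11000101) on E'/F_{23231232777953} with a'=6140101116152, b'=0: accumulate tangent/chord ratios at Q'+S and P'+S'.
e_{197}(P',Q') = 7672677214280 + 471708702278*t.
Thus e_{197}(P,Q) = 4521640612609 + 9906800666795*t.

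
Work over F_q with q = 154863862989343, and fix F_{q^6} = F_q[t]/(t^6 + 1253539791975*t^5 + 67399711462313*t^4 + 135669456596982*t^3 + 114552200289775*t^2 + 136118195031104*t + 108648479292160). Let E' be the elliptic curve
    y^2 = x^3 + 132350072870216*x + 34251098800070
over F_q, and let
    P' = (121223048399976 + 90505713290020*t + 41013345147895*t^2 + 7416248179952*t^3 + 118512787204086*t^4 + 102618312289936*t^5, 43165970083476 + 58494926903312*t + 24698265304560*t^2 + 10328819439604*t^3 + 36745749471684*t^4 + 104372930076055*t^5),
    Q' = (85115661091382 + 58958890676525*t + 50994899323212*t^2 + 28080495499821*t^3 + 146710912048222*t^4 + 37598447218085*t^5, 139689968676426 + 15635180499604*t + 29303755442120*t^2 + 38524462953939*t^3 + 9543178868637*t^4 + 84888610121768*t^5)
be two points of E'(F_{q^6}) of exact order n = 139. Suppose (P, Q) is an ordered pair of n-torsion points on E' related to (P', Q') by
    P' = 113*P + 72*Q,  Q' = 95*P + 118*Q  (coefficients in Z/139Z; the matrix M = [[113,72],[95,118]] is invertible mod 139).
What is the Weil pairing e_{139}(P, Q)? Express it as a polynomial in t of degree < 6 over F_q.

147049372095573 + 118010754755134*t + 36047386725350*t^2 + 115203306113622*t^3 + 81440332117964*t^4 + 147402845484024*t^5

Under M = [[113,72],[95,118]] in GL_2(Z/139), e_{139}(P',Q') = e_{139}(P,Q)^(113*118-72*95 mod 139).
113*118 - 72*95 = 6494; reduced mod 139: det = 100, inverse 57.
n = 139 = (10001011)_2 (8 bits, wt 4); accumulate f_{139,P'}(Q'+S)/f_{139,P'}(S) along the 7-step ladder.
f_P(D_Q)/f_Q(D_P) = 25357316316988 + 141693587410144*t + 145200108026038*t^2 + 32820675106493*t^3 + 30209129600543*t^4 + 130120951369366*t^5.
Hence e(P,Q) = 147049372095573 + 118010754755134*t + 36047386725350*t^2 + 115203306113622*t^3 + 81440332117964*t^4 + 147402845484024*t^5 in F_{154863862989343^6}^*.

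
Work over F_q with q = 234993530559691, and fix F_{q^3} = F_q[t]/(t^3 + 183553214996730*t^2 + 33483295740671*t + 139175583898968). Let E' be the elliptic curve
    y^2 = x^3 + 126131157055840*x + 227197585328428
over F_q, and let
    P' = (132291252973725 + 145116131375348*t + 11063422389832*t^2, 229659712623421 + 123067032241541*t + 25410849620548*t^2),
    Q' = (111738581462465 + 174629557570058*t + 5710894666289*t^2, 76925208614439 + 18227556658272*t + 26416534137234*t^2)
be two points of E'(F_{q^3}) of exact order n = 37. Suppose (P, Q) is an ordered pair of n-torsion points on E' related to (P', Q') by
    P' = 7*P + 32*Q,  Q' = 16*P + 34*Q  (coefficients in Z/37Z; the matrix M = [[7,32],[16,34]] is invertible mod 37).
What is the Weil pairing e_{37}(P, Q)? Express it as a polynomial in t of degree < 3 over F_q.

e_{37} is bilinear + alternating on E[37], so e_{37}(7*P + 32*Q, 16*P + 34*Q) = e_{37}(P,Q)^(7*34-32*16).
Hence e(P,Q) = e(P',Q')^{32} where 32 = 22^{-1} mod 37.
Miller loop for e_{37} over F_{234993530559691^3}: bits of 37 = 100101; 5 double steps + 2 add steps, l/v at each.
Result: e(P',Q') = 84254743794011 + 50761804624442*t + 42284927433766*t^2.
Finally e_{37}(P,Q) = 153488047091394 + 37020550987485*t + 169723440599963*t^2.

153488047091394 + 37020550987485*t + 169723440599963*t^2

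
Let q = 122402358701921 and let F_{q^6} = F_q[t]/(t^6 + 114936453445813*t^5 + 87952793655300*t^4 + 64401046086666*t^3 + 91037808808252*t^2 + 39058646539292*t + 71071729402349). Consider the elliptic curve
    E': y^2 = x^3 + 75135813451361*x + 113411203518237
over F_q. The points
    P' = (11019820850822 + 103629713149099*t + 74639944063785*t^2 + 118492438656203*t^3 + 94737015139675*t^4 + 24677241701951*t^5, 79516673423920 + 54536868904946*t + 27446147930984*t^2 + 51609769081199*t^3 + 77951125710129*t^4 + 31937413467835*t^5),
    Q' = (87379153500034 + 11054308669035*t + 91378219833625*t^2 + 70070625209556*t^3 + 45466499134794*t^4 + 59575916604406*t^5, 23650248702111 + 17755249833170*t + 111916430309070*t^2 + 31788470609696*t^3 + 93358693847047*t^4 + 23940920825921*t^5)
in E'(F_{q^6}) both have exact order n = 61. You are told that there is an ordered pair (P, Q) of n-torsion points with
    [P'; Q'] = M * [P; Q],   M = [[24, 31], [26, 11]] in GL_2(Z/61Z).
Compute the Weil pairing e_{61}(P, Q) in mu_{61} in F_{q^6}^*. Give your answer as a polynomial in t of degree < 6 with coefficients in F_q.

Since e_{61}(P,P)=e_{61}(Q,Q)=1 and e_{61}(Q,P)=e_{61}(P,Q)^{-1}, expanding e_{61}(24*P + 31*Q,26*P + 11*Q) leaves e(P,Q)^det(M).
Inverting 7 mod 61: 35. Thus e_{61}(P,Q) = e(P',Q')^{35}.
n = 61 = (111101)_2 (6 bits, wt 5); accumulate f_{61,P'}(Q'+S)/f_{61,P'}(S) along the 5-step ladder.
Miller gives e_{61}(P',Q') = 117393745440232 + 15496638923203*t + 83146592309838*t^2 + 96901244387753*t^3 + 11354529226536*t^4 + 116979793041405*t^5 in F_{122402358701921^6}.
Thus e_{61}(P,Q) = 106896267384394 + 85885555115275*t + 21432068857295*t^2 + 55811859714762*t^3 + 36932539555190*t^4 + 109187692377525*t^5.

106896267384394 + 85885555115275*t + 21432068857295*t^2 + 55811859714762*t^3 + 36932539555190*t^4 + 109187692377525*t^5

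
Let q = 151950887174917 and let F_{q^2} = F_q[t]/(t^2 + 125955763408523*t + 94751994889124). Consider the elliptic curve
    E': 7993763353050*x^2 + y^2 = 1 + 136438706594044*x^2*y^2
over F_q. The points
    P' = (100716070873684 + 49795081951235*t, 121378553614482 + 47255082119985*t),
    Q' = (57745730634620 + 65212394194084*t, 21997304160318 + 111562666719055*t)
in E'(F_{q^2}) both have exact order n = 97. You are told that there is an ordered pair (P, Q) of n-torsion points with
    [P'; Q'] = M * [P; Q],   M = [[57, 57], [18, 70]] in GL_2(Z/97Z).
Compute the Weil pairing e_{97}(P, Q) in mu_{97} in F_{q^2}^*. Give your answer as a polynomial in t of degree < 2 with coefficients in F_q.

e_{97} is bilinear + alternating on E[97], so e_{97}(57*P + 57*Q, 18*P + 70*Q) = e_{97}(P,Q)^(57*70-57*18).
57*70 - 57*18 = 2964; reduced mod 97: det = 54, inverse 9.
Edwards a_E,d_E -> Montgomery A=9378890286773,B=41049056712825 -> Weierstrass 0,55280028996428 via alpha=74722374049488,beta=43864207777210.
Miller loop for e_{97} over F_{151950887174917^2}: bits of 97 = 1100001; 6 double steps + 2 add steps, l/v at each.
f_P(D_Q)/f_Q(D_P) = 109933891459700 + 85404114720940*t.
Raise to 9: e(P,Q) = 127767513173244 + 114666438133689*t in mu_{97}.

127767513173244 + 114666438133689*t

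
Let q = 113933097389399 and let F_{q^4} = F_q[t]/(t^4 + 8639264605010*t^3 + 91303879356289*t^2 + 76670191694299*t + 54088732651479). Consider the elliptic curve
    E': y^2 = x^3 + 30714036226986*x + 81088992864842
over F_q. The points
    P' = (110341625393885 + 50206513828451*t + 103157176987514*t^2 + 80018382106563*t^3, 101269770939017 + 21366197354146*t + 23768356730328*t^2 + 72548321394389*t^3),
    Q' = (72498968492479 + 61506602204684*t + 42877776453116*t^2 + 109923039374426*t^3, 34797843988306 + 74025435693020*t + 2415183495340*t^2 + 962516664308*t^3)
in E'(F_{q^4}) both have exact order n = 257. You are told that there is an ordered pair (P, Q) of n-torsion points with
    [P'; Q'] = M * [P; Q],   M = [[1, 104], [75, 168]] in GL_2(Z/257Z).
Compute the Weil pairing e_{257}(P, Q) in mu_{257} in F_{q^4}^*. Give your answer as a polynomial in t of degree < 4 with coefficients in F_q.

63019940836765 + 55630310666610*t + 39741218217205*t^2 + 12788845630565*t^3

The 257-Weil pairing on E[257] over F_{113933097389399} is alternating-bilinear: e_{257}(P',Q') = e_{257}(P,Q)^det(M).
1*168 - 104*75 = -7632; reduced mod 257: det = 78, inverse 201.
Double-and-add over 100000001: 9-1 doublings, 2-1 additions; each step l_{T,T}/v_{2T} or l_{T,P'}/v at Q'+S for random S.
f_P(D_Q)/f_Q(D_P) = 36370844989564 + 4014732459857*t + 46068126962774*t^2 + 105808894745747*t^3.
Raise to 201: e(P,Q) = 63019940836765 + 55630310666610*t + 39741218217205*t^2 + 12788845630565*t^3 in mu_{257}.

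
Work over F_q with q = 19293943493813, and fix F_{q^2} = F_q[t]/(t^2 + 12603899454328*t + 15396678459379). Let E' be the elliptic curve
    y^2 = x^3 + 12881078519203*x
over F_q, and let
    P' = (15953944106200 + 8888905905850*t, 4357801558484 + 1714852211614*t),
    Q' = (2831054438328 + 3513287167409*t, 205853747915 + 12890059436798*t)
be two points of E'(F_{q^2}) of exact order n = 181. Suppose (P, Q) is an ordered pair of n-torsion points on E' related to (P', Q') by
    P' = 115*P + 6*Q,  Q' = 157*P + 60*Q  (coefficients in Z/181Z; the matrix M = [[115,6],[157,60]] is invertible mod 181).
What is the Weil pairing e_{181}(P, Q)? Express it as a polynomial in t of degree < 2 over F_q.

Alternating bilinearity on E[181] (values in mu_{181} in F_{19293943493813^2}) gives e(P',Q') = e(P,Q)^det(M).
det M = 115*60 - 6*157 = 5958 = 166 (mod 181); 166^{-1} = 12 (mod 181).
n = 181 = (10110101)_2 (8 bits, wt 5); accumulate f_{181,P'}(Q'+S)/f_{181,P'}(S) along the 7-step ladder.
e_{181}(P',Q') = 15883812068546 + 7467029869818*t.
Thus e_{181}(P,Q) = 1533026507713 + 2803619677158*t.

1533026507713 + 2803619677158*t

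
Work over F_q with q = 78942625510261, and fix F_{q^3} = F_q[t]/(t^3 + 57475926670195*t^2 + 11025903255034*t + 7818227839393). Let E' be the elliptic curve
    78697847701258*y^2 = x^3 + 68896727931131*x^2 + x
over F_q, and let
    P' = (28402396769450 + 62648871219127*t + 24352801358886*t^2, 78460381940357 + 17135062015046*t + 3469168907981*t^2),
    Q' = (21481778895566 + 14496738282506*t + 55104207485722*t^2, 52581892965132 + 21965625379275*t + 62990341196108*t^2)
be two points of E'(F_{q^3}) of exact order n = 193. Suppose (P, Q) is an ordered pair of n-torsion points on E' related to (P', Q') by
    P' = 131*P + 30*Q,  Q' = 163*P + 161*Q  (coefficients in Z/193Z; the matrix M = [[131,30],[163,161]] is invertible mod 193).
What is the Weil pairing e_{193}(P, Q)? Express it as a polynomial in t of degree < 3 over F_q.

e_{193}(aP+bQ,cP+dQ) = e_{193}(P,Q)^(ad-bc); with (a,b,c,d)=(131,30,163,161) this gives the det-193 law.
det M = 131*161 - 30*163 = 16201 = 182 (mod 193); 182^{-1} = 35 (mod 193).
Montgomery->Weierstrass: x_W = 26770806867373*x+48051818848178, y_W=26770806867373*y on F_{78942625510261}; lands on y^2=x^3+76954813283009*x+12373393406971.
Miller loop for e_{193} over F_{78942625510261^3}: bits of 193 = 11000001; 7 double steps + 2 add steps, l/v at each.
e_{193}(P',Q') = 44196312053930 + 8215628155995*t + 1380554259564*t^2.
Finally e_{193}(P,Q) = 52529024553986 + 49065049232394*t + 68337014835309*t^2.

52529024553986 + 49065049232394*t + 68337014835309*t^2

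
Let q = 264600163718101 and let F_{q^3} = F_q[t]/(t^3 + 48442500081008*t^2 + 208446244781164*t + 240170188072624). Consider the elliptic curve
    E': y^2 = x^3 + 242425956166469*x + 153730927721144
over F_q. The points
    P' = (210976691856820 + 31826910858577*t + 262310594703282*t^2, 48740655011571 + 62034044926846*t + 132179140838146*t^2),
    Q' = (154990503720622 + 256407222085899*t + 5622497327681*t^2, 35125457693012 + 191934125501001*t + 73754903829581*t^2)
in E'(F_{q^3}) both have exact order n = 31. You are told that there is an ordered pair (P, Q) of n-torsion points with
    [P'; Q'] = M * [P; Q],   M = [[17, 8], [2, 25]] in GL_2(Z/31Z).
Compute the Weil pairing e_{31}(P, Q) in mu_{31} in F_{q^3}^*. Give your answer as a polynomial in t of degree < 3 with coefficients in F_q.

Since e_{31}(P,P)=e_{31}(Q,Q)=1 and e_{31}(Q,P)=e_{31}(P,Q)^{-1}, expanding e_{31}(17*P + 8*Q,2*P + 25*Q) leaves e(P,Q)^det(M).
So e_{31}(P,Q) = e_{31}(P',Q')^{26}, since 6*26 = 1 mod 31.
Double-and-add over 11111: 5-1 doublings, 5-1 additions; each step l_{T,T}/v_{2T} or l_{T,P'}/v at Q'+S for random S.
e_{31}(P',Q') = 251733957568287 + 56373523543281*t + 100671631903022*t^2.
Raise to 26: e(P,Q) = 92281920243954 + 7232145376110*t + 86428570819502*t^2 in mu_{31}.

92281920243954 + 7232145376110*t + 86428570819502*t^2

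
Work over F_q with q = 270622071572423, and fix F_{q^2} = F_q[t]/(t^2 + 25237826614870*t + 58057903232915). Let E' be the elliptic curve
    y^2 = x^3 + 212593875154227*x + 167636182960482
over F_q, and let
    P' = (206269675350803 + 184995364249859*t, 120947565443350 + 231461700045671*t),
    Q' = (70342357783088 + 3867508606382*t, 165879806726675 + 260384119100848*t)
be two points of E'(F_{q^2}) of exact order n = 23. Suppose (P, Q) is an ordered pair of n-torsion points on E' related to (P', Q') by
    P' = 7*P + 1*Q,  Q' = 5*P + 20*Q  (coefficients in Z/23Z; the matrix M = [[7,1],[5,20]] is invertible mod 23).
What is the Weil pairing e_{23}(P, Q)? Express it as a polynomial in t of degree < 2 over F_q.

52999545429486 + 180084217783135*t

e_{23}(aP+bQ,cP+dQ) = e_{23}(P,Q)^(ad-bc); with (a,b,c,d)=(7,1,5,20) this gives the det-23 law.
So e_{23}(P,Q) = e_{23}(P',Q')^{15}, since 20*15 = 1 mod 23.
n = 23 = (10111)_2 (5 bits, wt 4); accumulate f_{23,P'}(Q'+S)/f_{23,P'}(S) along the 4-step ladder.
The quotient is 258392201423904 + 90235101626149*t.
Thus e_{23}(P,Q) = 52999545429486 + 180084217783135*t.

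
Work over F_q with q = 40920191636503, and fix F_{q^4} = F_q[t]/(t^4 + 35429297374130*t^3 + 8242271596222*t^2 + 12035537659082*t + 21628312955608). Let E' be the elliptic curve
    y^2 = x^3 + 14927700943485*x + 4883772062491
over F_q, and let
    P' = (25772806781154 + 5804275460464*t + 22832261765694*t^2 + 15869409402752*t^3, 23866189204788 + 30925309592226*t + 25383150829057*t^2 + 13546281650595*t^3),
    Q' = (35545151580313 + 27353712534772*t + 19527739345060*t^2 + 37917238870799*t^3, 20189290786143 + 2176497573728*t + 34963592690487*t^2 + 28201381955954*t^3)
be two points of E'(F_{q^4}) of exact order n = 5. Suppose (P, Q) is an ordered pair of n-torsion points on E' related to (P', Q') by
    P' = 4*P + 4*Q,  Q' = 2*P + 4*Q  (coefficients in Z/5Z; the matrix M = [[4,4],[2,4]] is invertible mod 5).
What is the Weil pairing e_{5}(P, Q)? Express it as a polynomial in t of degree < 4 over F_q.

26190933308465 + 10455260013791*t + 38478446884741*t^2 + 10459430502862*t^3

Alternating bilinearity on E[5] (values in mu_{5} in F_{40920191636503^4}) gives e(P',Q') = e(P,Q)^det(M).
Hence e(P,Q) = e(P',Q')^{2} where 2 = 3^{-1} mod 5.
Miller loop for e_{5} over F_{40920191636503^4}: bits of 5 = 101; 2 double steps + 1 add steps, l/v at each.
So e_{5}(P',Q') = 12692817655663 + 38100600671402*t + 2557668849587*t^2 + 12484793702944*t^3.
e_{5}(P,Q) = (12692817655663 + 38100600671402*t + 2557668849587*t^2 + 12484793702944*t^3)^{2} = 26190933308465 + 10455260013791*t + 38478446884741*t^2 + 10459430502862*t^3.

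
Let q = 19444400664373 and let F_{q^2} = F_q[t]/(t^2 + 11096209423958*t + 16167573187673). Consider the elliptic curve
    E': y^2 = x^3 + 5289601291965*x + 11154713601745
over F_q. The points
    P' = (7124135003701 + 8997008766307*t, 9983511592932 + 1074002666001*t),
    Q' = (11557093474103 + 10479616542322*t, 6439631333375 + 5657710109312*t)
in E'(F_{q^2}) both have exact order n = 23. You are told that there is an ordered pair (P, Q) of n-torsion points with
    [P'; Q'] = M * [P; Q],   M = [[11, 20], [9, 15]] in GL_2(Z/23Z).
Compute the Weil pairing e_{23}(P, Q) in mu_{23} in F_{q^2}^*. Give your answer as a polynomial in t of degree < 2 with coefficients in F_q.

4763392510898 + 14139221832691*t

e_{23}(aP+bQ,cP+dQ) = e_{23}(P,Q)^(ad-bc); with (a,b,c,d)=(11,20,9,15) this gives the det-23 law.
Hence e(P,Q) = e(P',Q')^{3} where 3 = 8^{-1} mod 23.
Double-and-add over 10111: 5-1 doublings, 4-1 additions; each step l_{T,T}/v_{2T} or l_{T,P'}/v at Q'+S for random S.
The quotient is 15898784568125 + 2937866245008*t.
e_{23}(P,Q) = (15898784568125 + 2937866245008*t)^{3} = 4763392510898 + 14139221832691*t.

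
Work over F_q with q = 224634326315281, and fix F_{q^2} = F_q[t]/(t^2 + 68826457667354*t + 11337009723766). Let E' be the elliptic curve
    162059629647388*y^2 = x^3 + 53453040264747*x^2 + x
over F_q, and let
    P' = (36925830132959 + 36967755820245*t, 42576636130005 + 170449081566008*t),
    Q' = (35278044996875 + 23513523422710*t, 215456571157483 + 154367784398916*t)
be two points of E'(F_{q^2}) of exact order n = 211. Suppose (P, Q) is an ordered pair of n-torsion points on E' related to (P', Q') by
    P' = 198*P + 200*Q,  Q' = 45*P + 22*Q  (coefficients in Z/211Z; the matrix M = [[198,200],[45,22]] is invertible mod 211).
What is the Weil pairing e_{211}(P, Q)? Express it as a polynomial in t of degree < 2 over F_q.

26204678630142 + 51525896791190*t

e_{211}(aP+bQ,cP+dQ) = e_{211}(P,Q)^(ad-bc); with (a,b,c,d)=(198,200,45,22) this gives the det-211 law.
Inverting 209 mod 211: 105. Thus e_{211}(P,Q) = e(P',Q')^{105}.
Montgomery->Weierstrass: x_W = 101631587130844*x+192122564448095, y_W=101631587130844*y on F_{224634326315281}; lands on y^2=x^3+173729796184468*x+223651822957926.
Run Miller on y^2=x^3+173729796184468*x+223651822957926 over F_{224634326315281}: ladder 11010011 (8 bits); e = f_P(D_Q)/f_Q(D_P).
f_P(D_Q)/f_Q(D_P) = 126734543687086 + 93260267814585*t.
(126734543687086 + 93260267814585*t)^{105} mod (224634326315281,f) = 26204678630142 + 51525896791190*t.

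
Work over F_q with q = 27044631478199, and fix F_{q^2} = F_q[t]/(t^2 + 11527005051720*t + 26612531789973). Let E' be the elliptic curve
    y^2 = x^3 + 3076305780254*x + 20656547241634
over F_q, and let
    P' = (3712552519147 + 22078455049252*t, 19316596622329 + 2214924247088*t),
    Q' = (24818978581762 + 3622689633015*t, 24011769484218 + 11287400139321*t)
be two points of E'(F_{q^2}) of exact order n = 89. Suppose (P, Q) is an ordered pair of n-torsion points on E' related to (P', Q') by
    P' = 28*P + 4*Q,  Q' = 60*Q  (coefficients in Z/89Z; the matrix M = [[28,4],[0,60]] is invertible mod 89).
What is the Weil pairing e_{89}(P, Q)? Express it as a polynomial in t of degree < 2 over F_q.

22155344234724 + 23401827559059*t

Under M = [[28,4],[0,60]] in GL_2(Z/89), e_{89}(P',Q') = e_{89}(P,Q)^(28*60-4*0 mod 89).
det M = 28*60 - 4*0 = 1680 = 78 (mod 89); 78^{-1} = 8 (mod 89).
Miller loop for e_{89} over F_{27044631478199^2}: bits of 89 = 1011001; 6 double steps + 3 add steps, l/v at each.
Miller gives e_{89}(P',Q') = 16232424539856 + 23108697576467*t in F_{27044631478199^2}.
Hence e(P,Q) = 22155344234724 + 23401827559059*t in F_{27044631478199^2}^*.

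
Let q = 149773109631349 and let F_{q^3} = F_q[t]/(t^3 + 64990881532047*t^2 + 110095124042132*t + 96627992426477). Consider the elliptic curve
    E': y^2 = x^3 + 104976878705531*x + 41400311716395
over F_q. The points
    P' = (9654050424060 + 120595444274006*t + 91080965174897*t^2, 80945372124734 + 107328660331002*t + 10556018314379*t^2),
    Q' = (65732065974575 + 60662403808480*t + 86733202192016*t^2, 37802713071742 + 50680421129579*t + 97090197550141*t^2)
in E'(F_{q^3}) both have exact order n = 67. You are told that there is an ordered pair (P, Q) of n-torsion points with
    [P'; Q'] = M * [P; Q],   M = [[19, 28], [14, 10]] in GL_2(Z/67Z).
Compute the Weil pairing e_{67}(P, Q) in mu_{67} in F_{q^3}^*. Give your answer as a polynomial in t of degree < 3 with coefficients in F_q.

17034897713950 + 147359293035824*t + 109891915991347*t^2

Since e_{67}(P,P)=e_{67}(Q,Q)=1 and e_{67}(Q,P)=e_{67}(P,Q)^{-1}, expanding e_{67}(19*P + 28*Q,14*P + 10*Q) leaves e(P,Q)^det(M).
So e_{67}(P,Q) = e_{67}(P',Q')^{66}, since 66*66 = 1 mod 67.
Build f_{67,P'} and f_{67,Q'} via the 7-bit ladder of 67=1000011_2; evaluate at shifted divisors; quotient in F_{149773109631349^3}.
f_P(D_Q)/f_Q(D_P) = 127527285174965 + 4506722829965*t + 74147896858251*t^2.
Hence e(P,Q) = 17034897713950 + 147359293035824*t + 109891915991347*t^2 in F_{149773109631349^3}^*.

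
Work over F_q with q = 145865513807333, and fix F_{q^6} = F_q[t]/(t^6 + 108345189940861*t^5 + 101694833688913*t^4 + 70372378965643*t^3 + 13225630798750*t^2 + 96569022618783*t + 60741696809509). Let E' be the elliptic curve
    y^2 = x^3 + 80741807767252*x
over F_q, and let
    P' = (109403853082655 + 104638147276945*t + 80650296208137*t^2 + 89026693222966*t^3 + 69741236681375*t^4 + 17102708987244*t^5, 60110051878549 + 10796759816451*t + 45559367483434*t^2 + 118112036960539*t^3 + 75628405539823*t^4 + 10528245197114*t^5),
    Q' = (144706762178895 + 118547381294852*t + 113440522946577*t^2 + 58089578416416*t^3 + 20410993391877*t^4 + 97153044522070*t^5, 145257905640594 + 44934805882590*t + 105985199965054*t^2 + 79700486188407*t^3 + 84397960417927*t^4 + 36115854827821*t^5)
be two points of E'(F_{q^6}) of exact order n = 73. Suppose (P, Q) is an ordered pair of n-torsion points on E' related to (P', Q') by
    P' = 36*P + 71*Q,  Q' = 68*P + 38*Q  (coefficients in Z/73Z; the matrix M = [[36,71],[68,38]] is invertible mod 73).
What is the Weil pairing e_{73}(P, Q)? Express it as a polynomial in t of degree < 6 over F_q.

e_{73}(aP+bQ,cP+dQ) = e_{73}(P,Q)^(ad-bc); with (a,b,c,d)=(36,71,68,38) this gives the det-73 law.
36*38 - 71*68 = -3460; reduced mod 73: det = 44, inverse 5.
Build f_{73,P'} and f_{73,Q'} via the 7-bit ladder of 73=1001001_2; evaluate at shifted divisors; quotient in F_{145865513807333^6}.
The quotient is 61027246756977 + 106153974647570*t + 39236040245400*t^2 + 55466717620297*t^3 + 16387917190077*t^4 + 84246890006670*t^5.
Finally e_{73}(P,Q) = 4256560462393 + 103140473035129*t + 22478468675753*t^2 + 100030629181331*t^3 + 116096409663904*t^4 + 25884472132306*t^5.

4256560462393 + 103140473035129*t + 22478468675753*t^2 + 100030629181331*t^3 + 116096409663904*t^4 + 25884472132306*t^5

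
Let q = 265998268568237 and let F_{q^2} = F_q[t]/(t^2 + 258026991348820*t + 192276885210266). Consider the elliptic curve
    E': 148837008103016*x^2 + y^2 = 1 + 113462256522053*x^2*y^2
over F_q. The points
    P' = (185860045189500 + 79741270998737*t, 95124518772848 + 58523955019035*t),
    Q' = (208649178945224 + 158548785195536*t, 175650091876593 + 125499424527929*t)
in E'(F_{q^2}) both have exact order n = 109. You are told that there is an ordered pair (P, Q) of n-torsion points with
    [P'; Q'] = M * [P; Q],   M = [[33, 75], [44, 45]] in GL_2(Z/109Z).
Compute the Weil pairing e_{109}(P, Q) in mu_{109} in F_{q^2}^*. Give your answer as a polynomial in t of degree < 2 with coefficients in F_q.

37616748181979 + 173943018627571*t

Alternating bilinearity on E[109] (values in mu_{109} in F_{265998268568237^2}) gives e(P',Q') = e(P,Q)^det(M).
33*45 - 75*44 = -1815; reduced mod 109: det = 38, inverse 66.
Edwards a_E,d_E -> Montgomery A=150699963609514,B=110165945676224 -> Weierstrass 145459528602463,163182325834377 via alpha=88049588865551,beta=75343255037300.
Miller loop for e_{109} over F_{265998268568237^2}: bits of 109 = 1101101; 6 double steps + 4 add steps, l/v at each.
The quotient is 128424256198769 + 235950743937554*t.
(128424256198769 + 235950743937554*t)^{66} mod (265998268568237,f) = 37616748181979 + 173943018627571*t.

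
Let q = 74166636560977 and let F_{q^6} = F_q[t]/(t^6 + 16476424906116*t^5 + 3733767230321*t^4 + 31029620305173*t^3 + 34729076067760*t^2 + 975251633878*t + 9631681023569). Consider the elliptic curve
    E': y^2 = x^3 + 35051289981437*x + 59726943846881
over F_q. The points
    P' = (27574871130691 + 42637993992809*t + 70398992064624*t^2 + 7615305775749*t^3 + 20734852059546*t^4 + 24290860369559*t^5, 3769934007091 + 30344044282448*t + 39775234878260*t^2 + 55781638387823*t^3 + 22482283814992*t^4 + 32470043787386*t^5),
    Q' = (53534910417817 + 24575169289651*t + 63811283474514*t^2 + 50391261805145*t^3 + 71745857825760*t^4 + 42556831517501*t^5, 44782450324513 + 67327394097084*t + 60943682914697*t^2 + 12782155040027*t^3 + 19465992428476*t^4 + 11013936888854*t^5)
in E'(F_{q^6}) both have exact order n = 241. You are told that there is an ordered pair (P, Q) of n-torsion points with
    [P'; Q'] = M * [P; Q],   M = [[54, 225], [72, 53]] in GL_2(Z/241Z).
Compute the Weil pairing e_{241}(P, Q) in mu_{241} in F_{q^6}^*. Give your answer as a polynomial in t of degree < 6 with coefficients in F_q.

Under M = [[54,225],[72,53]] in GL_2(Z/241), e_{241}(P',Q') = e_{241}(P,Q)^(54*53-225*72 mod 241).
det M = 54*53 - 225*72 = -13338 = 158 (mod 241); 158^{-1} = 90 (mod 241).
8-bit Miller (11110001) on E'/F_{74166636560977} with a'=35051289981437, b'=59726943846881: accumulate tangent/chord ratios at Q'+S and P'+S'.
Result: e(P',Q') = 52866100795230 + 12009702367515*t + 55031835158112*t^2 + 13100305119646*t^3 + 58340071469923*t^4 + 12419239268991*t^5.
Hence e(P,Q) = 7096951854130 + 5368264466389*t + 45753071415724*t^2 + 5501487024320*t^3 + 9479486194567*t^4 + 61574323186168*t^5 in F_{74166636560977^6}^*.

7096951854130 + 5368264466389*t + 45753071415724*t^2 + 5501487024320*t^3 + 9479486194567*t^4 + 61574323186168*t^5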